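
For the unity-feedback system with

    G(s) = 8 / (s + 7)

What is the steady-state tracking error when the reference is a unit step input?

G(s) has no poles at the origin.
This is a Type 0 system. Kp = lim_{s→0} G(s) = 8/7.
e_ss = 1/(1 + Kp) = 1/(1 + 8/7) = 7/15 ≈ 0.4667.

e_ss = 0.4667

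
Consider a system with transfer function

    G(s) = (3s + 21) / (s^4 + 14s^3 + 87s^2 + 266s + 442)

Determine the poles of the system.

s = -2 ± 3j, -5 ± 3j

The poles are the roots of the denominator s^4 + 14s^3 + 87s^2 + 266s + 442 = 0.
No real roots exist; factor into two real quadratics: (s^2 + 4s + 13)(s^2 + 10s + 34) = 0.
Each quadratic gives a conjugate pair via the quadratic formula.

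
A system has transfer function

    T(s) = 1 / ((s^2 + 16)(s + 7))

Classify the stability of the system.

The poles can be read from the denominator factors: s = 4j, -4j, -7.
Since the simple pole(s) at s = ±4j lie on the jω-axis with none in the right half-plane, the system is marginally stable.

marginally stable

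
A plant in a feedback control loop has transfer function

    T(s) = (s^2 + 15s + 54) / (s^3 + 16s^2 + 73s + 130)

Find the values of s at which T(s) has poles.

The poles are the roots of the denominator s^3 + 16s^2 + 73s + 130 = 0.
Trying s = -10: the polynomial evaluates to 0, so (s + 10) is a factor.
Dividing out leaves s^2 + 6s + 13 = 0.
The quadratic formula then gives s = -3 ± 2j.

s = -3 ± 2j, -10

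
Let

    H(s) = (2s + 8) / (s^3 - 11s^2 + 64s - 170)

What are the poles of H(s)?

The poles are the roots of the denominator s^3 - 11s^2 + 64s - 170 = 0.
Trying s = 5: the polynomial evaluates to 0, so (s - 5) is a factor.
Dividing out leaves s^2 - 6s + 34 = 0.
The quadratic formula then gives s = 3 ± 5j.

s = 3 + 5j, 3 - 5j, 5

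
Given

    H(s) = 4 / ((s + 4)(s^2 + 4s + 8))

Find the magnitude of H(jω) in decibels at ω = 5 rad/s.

Substitute s = j5: numerator = 4, denominator = -168 - j5.
|H(j5)| = |4| / |-168 - j5| = 4 / 168.07 ≈ 0.02380.
In decibels: 20·log₁₀(0.02380) ≈ -32.5 dB.

|H(j5)|_dB ≈ -32.5 dB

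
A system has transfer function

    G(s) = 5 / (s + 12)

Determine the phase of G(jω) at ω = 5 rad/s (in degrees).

∠G(j5) ≈ -22.62°

At s = j5: numerator = 5, denominator = 12 + j5.
∠G = ∠num − ∠den = 0° − (22.620°) = -22.62°.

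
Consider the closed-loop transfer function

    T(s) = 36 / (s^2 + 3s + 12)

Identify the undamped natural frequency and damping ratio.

Compare the denominator to the standard form s^2 + 2ζωₙs + ωₙ².
ωₙ² = 12, so ωₙ = √12 ≈ 3.464 rad/s.
2ζωₙ = 3, so ζ = 3/(2·√12) ≈ 0.4330.

ωₙ ≈ 3.464 rad/s, ζ ≈ 0.4330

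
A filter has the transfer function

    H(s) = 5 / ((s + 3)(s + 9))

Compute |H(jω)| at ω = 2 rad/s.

|H(j2)| ≈ 0.1504

Substitute s = j2: numerator = 5, denominator = 23 + j24.
|H(j2)| = |5| / |23 + j24| = 5 / 33.242 ≈ 0.1504.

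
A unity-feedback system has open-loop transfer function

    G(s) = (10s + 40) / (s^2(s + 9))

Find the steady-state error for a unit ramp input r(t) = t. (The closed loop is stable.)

e_ss = 0

G(s) has 2 poles at the origin.
This is a Type 2 system; for a ramp input the steady-state error is zero.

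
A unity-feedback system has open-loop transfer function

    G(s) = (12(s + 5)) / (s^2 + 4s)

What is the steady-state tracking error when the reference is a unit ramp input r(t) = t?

G(s) has one pole at the origin.
This is a Type 1 system. Kv = lim_{s→0} s·G(s) = 60/4 = 15.
e_ss = 1/Kv = 1/(15) = 1/15 ≈ 0.06667.

e_ss = 0.06667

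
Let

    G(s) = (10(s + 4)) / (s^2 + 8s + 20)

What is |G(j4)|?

Substitute s = j4: numerator = 40 + j40, denominator = 4 + j32.
|G(j4)| = |40 + j40| / |4 + j32| = 56.569 / 32.249 ≈ 1.754.

|G(j4)| ≈ 1.754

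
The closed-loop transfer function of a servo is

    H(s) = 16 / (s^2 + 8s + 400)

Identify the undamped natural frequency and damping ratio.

Compare the denominator to the standard form s^2 + 2ζωₙs + ωₙ².
ωₙ² = 400, so ωₙ = 20 rad/s.
2ζωₙ = 8, so ζ = 8/(2·20) = 0.2.
With ζ = 0.2 the response is underdamped.

ωₙ = 20 rad/s, ζ = 0.2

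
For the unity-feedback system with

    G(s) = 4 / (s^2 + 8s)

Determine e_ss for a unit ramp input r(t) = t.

e_ss = 2

G(s) has one pole at the origin.
This is a Type 1 system. Kv = lim_{s→0} s·G(s) = 4/8 = 1/2.
e_ss = 1/Kv = 1/(1/2) = 2.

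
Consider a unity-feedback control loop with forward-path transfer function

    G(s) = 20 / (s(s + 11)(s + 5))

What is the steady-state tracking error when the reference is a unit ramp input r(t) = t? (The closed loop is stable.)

e_ss = 2.750

G(s) has one pole at the origin.
This is a Type 1 system. Kv = lim_{s→0} s·G(s) = 20/55 = 4/11.
e_ss = 1/Kv = 1/(4/11) = 11/4 ≈ 2.750.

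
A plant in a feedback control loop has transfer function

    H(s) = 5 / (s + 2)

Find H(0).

Set s = 0: H(0) = (5) / (2) = 5/2.

H(0) = 5/2 ≈ 2.500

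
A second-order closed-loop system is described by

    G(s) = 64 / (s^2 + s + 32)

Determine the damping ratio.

Compare the denominator to the standard form s^2 + 2ζωₙs + ωₙ².
ωₙ² = 32, so ωₙ = √32 ≈ 5.657 rad/s.
2ζωₙ = 1, so ζ = 1/(2·√32) ≈ 0.08839.

ζ ≈ 0.08839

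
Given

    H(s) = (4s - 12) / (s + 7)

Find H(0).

H(0) = -12/7 ≈ -1.714

Set s = 0: H(0) = (-12) / (7) = -12/7.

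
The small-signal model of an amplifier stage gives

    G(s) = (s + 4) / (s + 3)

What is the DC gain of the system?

Set s = 0: G(0) = (4) / (3) = 4/3.

G(0) = 4/3 ≈ 1.333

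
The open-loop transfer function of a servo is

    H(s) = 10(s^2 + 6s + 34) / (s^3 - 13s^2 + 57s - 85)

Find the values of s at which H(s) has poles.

s = 5, 4 ± j

The poles are the roots of the denominator s^3 - 13s^2 + 57s - 85 = 0.
Trying s = 5: the polynomial evaluates to 0, so (s - 5) is a factor.
Dividing out leaves s^2 - 8s + 17 = 0.
The quadratic formula then gives s = 4 ± 1j.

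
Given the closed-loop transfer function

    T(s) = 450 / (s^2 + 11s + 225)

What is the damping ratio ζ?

ζ ≈ 0.3667

Compare the denominator to the standard form s^2 + 2ζωₙs + ωₙ².
ωₙ² = 225, so ωₙ = 15 rad/s.
2ζωₙ = 11, so ζ = 11/(2·15) ≈ 0.3667.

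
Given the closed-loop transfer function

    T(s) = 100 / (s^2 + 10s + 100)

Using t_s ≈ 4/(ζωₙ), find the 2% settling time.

t_s ≈ 0.8000 s

Comparing s^2 + 10s + 100 to s^2 + 2ζωₙs + ωₙ²: ωₙ = 10 rad/s and ζ = 10/(2·10) = 0.5.
ζωₙ = 10/2 = 5, so t_s ≈ 4/(ζωₙ) = 4/5 = 0.8000 s.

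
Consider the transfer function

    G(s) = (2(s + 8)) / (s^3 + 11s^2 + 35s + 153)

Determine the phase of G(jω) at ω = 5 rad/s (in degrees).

At s = j5: numerator = 16 + j10, denominator = -122 + j50.
∠G = ∠num − ∠den = 32.005° − (157.71°) = -125.7°.

∠G(j5) ≈ -125.7°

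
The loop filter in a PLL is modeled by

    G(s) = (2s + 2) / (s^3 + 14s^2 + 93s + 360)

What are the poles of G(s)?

The poles are the roots of the denominator s^3 + 14s^2 + 93s + 360 = 0.
Trying s = -8: the polynomial evaluates to 0, so (s + 8) is a factor.
Dividing out leaves s^2 + 6s + 45 = 0.
The quadratic formula then gives s = -3 ± 6j.

s = -3 + 6j, -3 - 6j, -8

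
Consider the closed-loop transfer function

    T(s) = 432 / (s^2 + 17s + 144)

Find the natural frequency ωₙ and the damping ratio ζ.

ωₙ = 12 rad/s, ζ ≈ 0.7083

Compare the denominator to the standard form s^2 + 2ζωₙs + ωₙ².
ωₙ² = 144, so ωₙ = 12 rad/s.
2ζωₙ = 17, so ζ = 17/(2·12) ≈ 0.7083.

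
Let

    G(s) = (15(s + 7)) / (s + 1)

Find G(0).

At s = 0 each factor (s + a) contributes a and each (s^2 + bs + c) contributes c.
G(0) = 15·(7) / ((1)) = 105/1 = 105.

G(0) = 105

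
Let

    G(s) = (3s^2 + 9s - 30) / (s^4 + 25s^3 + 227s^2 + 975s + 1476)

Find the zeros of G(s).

s = 2, -5

Set the numerator to zero: 3s^2 + 9s - 30 = 0, i.e. 3·(s^2 + 3s - 10) = 0.
Factoring: (s - 2)(s + 5) = 0.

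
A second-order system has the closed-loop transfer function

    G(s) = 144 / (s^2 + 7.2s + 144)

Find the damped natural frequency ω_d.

ω_d ≈ 11.45 rad/s

Comparing s^2 + 7.2s + 144 to s^2 + 2ζωₙs + ωₙ²: ωₙ = 12 rad/s and ζ = 7.2/(2·12) = 0.3.
ζωₙ = 7.2/2 = 3.6, so ω_d = ωₙ√(1−ζ²) = √(ωₙ² − (ζωₙ)²) = √(144 − 3.6²) = √131.04 ≈ 11.45 rad/s.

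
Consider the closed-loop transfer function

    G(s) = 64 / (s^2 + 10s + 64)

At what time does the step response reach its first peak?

Comparing s^2 + 10s + 64 to s^2 + 2ζωₙs + ωₙ²: ωₙ = 8 rad/s and ζ = 10/(2·8) = 0.625.
ζωₙ = 10/2 = 5, so ω_d = ωₙ√(1−ζ²) = √(ωₙ² − (ζωₙ)²) = √(64 − 5²) = √39 ≈ 6.245 rad/s.
t_p = π/ω_d = π/6.245 ≈ 0.5031 s.

t_p ≈ 0.5031 s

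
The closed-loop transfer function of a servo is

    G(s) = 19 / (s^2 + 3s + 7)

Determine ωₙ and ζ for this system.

Compare the denominator to the standard form s^2 + 2ζωₙs + ωₙ².
ωₙ² = 7, so ωₙ = √7 ≈ 2.646 rad/s.
2ζωₙ = 3, so ζ = 3/(2·√7) ≈ 0.5669.

ωₙ ≈ 2.646 rad/s, ζ ≈ 0.5669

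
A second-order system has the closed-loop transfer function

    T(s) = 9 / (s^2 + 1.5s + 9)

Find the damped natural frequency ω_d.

ω_d ≈ 2.905 rad/s

Comparing s^2 + 1.5s + 9 to s^2 + 2ζωₙs + ωₙ²: ωₙ = 3 rad/s and ζ = 1.5/(2·3) = 0.25.
ζωₙ = 1.5/2 = 0.75, so ω_d = ωₙ√(1−ζ²) = √(ωₙ² − (ζωₙ)²) = √(9 − 0.75²) = √8.4375 ≈ 2.905 rad/s.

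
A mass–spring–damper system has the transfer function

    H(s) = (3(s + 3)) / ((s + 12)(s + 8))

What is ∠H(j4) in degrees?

∠H(j4) ≈ 8.130°

At s = j4: numerator = 9 + j12, denominator = 80 + j80.
∠H = ∠num − ∠den = 53.130° − (45°) = 8.130°.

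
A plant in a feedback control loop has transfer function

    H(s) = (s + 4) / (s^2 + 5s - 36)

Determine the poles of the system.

s = -9, 4

The poles are the roots of the denominator s^2 + 5s - 36 = 0.
Factoring: (s + 9)(s - 4) = 0, so s = -9 and s = 4.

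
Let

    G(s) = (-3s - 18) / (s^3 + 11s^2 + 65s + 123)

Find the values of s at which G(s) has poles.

The poles are the roots of the denominator s^3 + 11s^2 + 65s + 123 = 0.
Trying s = -3: the polynomial evaluates to 0, so (s + 3) is a factor.
Dividing out leaves s^2 + 8s + 41 = 0.
The quadratic formula then gives s = -4 ± 5j.

s = -4 + 5j, -4 - 5j, -3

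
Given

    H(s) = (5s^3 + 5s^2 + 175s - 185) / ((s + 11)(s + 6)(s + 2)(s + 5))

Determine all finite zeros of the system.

Set the numerator to zero: 5s^3 + 5s^2 + 175s - 185 = 0, i.e. 5·(s^3 + s^2 + 35s - 37) = 0.
Factoring: (s - 1)(s^2 + 2s + 37) = 0.

s = 1, -1 + 6j, -1 - 6j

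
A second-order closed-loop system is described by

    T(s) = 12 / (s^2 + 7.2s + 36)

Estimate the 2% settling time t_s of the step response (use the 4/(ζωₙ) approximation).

t_s ≈ 1.111 s

Comparing s^2 + 7.2s + 36 to s^2 + 2ζωₙs + ωₙ²: ωₙ = 6 rad/s and ζ = 7.2/(2·6) = 0.6.
ζωₙ = 7.2/2 = 3.6, so t_s ≈ 4/(ζωₙ) = 4/3.6 ≈ 1.111 s.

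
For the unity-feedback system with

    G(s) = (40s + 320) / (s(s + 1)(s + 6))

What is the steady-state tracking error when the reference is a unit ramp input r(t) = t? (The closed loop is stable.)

G(s) has one pole at the origin.
This is a Type 1 system. Kv = lim_{s→0} s·G(s) = 320/6 = 160/3.
e_ss = 1/Kv = 1/(160/3) = 3/160 ≈ 0.01875.

e_ss = 0.01875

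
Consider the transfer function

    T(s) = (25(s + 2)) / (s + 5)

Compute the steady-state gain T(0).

T(0) = 10

At s = 0 each factor (s + a) contributes a and each (s^2 + bs + c) contributes c.
T(0) = 25·(2) / ((5)) = 50/5 = 10.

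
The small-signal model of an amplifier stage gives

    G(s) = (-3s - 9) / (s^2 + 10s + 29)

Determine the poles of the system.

s = -5 + 2j, -5 - 2j

The poles are the roots of the denominator s^2 + 10s + 29 = 0.
Using the quadratic formula: s = (-10 ± √(-16))/2 = -5 ± 2j.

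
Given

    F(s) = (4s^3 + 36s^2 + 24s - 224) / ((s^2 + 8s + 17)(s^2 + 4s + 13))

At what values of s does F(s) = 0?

s = -4, -7, 2

Set the numerator to zero: 4s^3 + 36s^2 + 24s - 224 = 0, i.e. 4·(s^3 + 9s^2 + 6s - 56) = 0.
Factoring: (s + 4)(s + 7)(s - 2) = 0.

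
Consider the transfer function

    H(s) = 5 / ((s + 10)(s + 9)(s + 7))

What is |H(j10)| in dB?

|H(j10)|_dB ≈ -53.3 dB

Substitute s = j10: numerator = 5, denominator = -1970 + j1230.
|H(j10)| = |5| / |-1970 + j1230| = 5 / 2322.5 ≈ 0.002153.
In decibels: 20·log₁₀(0.002153) ≈ -53.3 dB.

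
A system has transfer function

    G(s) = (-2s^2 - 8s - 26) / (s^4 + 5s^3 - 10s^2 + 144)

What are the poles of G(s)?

The poles are the roots of the denominator s^4 + 5s^3 - 10s^2 + 144 = 0.
Trying s = -6: the polynomial evaluates to 0, so (s + 6) is a factor.
Dividing out leaves s^3 - s^2 - 4s + 24 = 0.
This factors further as (s^2 - 4s + 8)(s + 3) = 0.

s = 2 ± 2j, -6, -3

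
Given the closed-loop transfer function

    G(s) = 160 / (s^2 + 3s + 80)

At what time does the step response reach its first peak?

Comparing s^2 + 3s + 80 to s^2 + 2ζωₙs + ωₙ²: ωₙ = √80 ≈ 8.944 rad/s and ζ = 3/(2·√80) ≈ 0.1677.
ζωₙ = 3/2 = 1.5, so ω_d = ωₙ√(1−ζ²) = √(ωₙ² − (ζωₙ)²) = √(80 − 1.5²) = √77.75 ≈ 8.818 rad/s.
t_p = π/ω_d = π/8.818 ≈ 0.3563 s.

t_p ≈ 0.3563 s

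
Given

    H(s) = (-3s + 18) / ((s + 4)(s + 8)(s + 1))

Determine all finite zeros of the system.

s = 6

Set the numerator to zero: -3s + 18 = 0, i.e. -3·(s - 6) = 0.
So s = 6.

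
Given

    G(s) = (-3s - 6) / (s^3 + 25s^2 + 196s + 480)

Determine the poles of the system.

s = -5, -12, -8

The poles are the roots of the denominator s^3 + 25s^2 + 196s + 480 = 0.
Trying s = -5: the polynomial evaluates to 0, so (s + 5) is a factor.
Dividing out leaves s^2 + 20s + 96 = 0.
Factoring the quadratic: (s + 12)(s + 8) = 0.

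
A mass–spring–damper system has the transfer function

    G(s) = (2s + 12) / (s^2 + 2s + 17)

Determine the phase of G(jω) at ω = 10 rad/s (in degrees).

∠G(j10) ≈ -107.4°

At s = j10: numerator = 12 + j20, denominator = -83 + j20.
∠G = ∠num − ∠den = 59.036° − (166.45°) = -107.4°.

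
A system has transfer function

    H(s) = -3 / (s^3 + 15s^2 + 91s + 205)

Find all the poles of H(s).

The poles are the roots of the denominator s^3 + 15s^2 + 91s + 205 = 0.
Trying s = -5: the polynomial evaluates to 0, so (s + 5) is a factor.
Dividing out leaves s^2 + 10s + 41 = 0.
The quadratic formula then gives s = -5 ± 4j.

s = -5 ± 4j, -5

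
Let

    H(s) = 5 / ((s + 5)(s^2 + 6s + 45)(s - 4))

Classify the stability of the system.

unstable

The poles can be read from the denominator factors: s = -5, -3 ± 6j, 4.
Since the pole(s) at s = 4 lie in the right half-plane, the system is unstable.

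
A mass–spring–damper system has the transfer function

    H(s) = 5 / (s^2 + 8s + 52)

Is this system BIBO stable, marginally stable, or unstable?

The denominator s^2 + 8s + 52 factors as (s^2 + 8s + 52), giving poles at s = -4 + 6j, -4 - 6j.
Since all poles lie strictly in the left half-plane, the system is stable.

stable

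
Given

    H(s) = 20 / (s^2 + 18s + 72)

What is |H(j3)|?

|H(j3)| ≈ 0.2410

Substitute s = j3: numerator = 20, denominator = 63 + j54.
|H(j3)| = |20| / |63 + j54| = 20 / 82.976 ≈ 0.2410.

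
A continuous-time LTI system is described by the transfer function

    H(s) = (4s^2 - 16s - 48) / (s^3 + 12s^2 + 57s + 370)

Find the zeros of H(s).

Set the numerator to zero: 4s^2 - 16s - 48 = 0, i.e. 4·(s^2 - 4s - 12) = 0.
Factoring: (s - 6)(s + 2) = 0.

s = 6, -2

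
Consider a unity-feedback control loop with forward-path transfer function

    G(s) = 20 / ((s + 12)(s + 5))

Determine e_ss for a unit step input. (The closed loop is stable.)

e_ss = 0.7500

G(s) has no poles at the origin.
This is a Type 0 system. Kp = lim_{s→0} G(s) = 20/60 = 1/3.
e_ss = 1/(1 + Kp) = 1/(1 + 1/3) = 3/4 ≈ 0.7500.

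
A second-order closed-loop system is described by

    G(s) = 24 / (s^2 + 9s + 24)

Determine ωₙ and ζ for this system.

Compare the denominator to the standard form s^2 + 2ζωₙs + ωₙ².
ωₙ² = 24, so ωₙ = √24 ≈ 4.899 rad/s.
2ζωₙ = 9, so ζ = 9/(2·√24) ≈ 0.9186.

ωₙ ≈ 4.899 rad/s, ζ ≈ 0.9186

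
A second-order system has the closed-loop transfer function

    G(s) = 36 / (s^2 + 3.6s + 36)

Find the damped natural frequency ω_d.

ω_d ≈ 5.724 rad/s

Comparing s^2 + 3.6s + 36 to s^2 + 2ζωₙs + ωₙ²: ωₙ = 6 rad/s and ζ = 3.6/(2·6) = 0.3.
ζωₙ = 3.6/2 = 1.8, so ω_d = ωₙ√(1−ζ²) = √(ωₙ² − (ζωₙ)²) = √(36 − 1.8²) = √32.76 ≈ 5.724 rad/s.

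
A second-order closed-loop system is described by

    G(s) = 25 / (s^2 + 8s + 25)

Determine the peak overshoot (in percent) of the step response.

Comparing s^2 + 8s + 25 to s^2 + 2ζωₙs + ωₙ²: ωₙ = 5 rad/s and ζ = 8/(2·5) = 0.8.
%OS = 100·exp(−πζ/√(1−ζ²)) = 100·exp(−π·0.8/√(1−0.8²)) ≈ 1.52%.

%OS ≈ 1.52%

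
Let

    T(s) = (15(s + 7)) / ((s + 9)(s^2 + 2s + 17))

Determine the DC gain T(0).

T(0) = 35/51 ≈ 0.6863

At s = 0 each factor (s + a) contributes a and each (s^2 + bs + c) contributes c.
T(0) = 15·(7) / ((9) · (17)) = 105/153 = 35/51.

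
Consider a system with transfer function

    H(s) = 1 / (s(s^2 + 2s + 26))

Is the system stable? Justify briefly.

The poles can be read from the denominator factors: s = 0, -1 ± 5j.
Since the simple pole(s) at s = 0 lie on the jω-axis with none in the right half-plane, the system is marginally stable.

marginally stable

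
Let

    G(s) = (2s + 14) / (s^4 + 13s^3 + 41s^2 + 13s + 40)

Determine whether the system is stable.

The denominator s^4 + 13s^3 + 41s^2 + 13s + 40 factors as (s^2 + 1)(s + 5)(s + 8), giving poles at s = j, -j, -5, -8.
Since the simple pole(s) at s = j, -j lie on the jω-axis with none in the right half-plane, the system is marginally stable.

marginally stable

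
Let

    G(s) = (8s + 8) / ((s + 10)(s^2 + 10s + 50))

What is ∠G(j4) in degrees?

At s = j4: numerator = 8 + j32, denominator = 180 + j536.
∠G = ∠num − ∠den = 75.964° − (71.437°) = 4.527°.

∠G(j4) ≈ 4.527°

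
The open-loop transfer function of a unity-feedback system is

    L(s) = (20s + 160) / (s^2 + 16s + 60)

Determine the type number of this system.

The denominator has no factor of s at the origin — no free integrator — so this is a Type 0 system.

Type 0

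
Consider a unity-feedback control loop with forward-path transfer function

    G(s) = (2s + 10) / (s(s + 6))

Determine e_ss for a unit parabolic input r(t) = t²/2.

e_ss = ∞

G(s) has one pole at the origin.
This is a Type 1 system; Ka = lim_{s→0} s^2·G(s) = 0, so the steady-state error for a parabola input is infinite.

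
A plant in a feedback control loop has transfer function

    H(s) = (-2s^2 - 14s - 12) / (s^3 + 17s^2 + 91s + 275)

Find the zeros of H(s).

s = -1, -6

Set the numerator to zero: -2s^2 - 14s - 12 = 0, i.e. -2·(s^2 + 7s + 6) = 0.
Factoring: (s + 1)(s + 6) = 0.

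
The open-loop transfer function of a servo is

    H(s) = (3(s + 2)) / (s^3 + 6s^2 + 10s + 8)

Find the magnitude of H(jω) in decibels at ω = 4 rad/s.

|H(j4)|_dB ≈ -16.6 dB

Substitute s = j4: numerator = 6 + j12, denominator = -88 - j24.
|H(j4)| = |6 + j12| / |-88 - j24| = 13.416 / 91.214 ≈ 0.1471.
In decibels: 20·log₁₀(0.1471) ≈ -16.6 dB.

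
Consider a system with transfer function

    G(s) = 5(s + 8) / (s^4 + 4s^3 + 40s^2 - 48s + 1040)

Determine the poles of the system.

The poles are the roots of the denominator s^4 + 4s^3 + 40s^2 - 48s + 1040 = 0.
No real roots exist; factor into two real quadratics: (s^2 - 4s + 20)(s^2 + 8s + 52) = 0.
Each quadratic gives a conjugate pair via the quadratic formula.

s = 2 + 4j, 2 - 4j, -4 + 6j, -4 - 6j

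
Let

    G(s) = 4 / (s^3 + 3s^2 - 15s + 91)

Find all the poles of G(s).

s = -7, 2 + 3j, 2 - 3j

The poles are the roots of the denominator s^3 + 3s^2 - 15s + 91 = 0.
Trying s = -7: the polynomial evaluates to 0, so (s + 7) is a factor.
Dividing out leaves s^2 - 4s + 13 = 0.
The quadratic formula then gives s = 2 ± 3j.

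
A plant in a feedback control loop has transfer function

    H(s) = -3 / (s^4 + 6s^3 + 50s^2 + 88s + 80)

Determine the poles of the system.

s = -2 + 6j, -2 - 6j, -1 + j, -1 - j

The poles are the roots of the denominator s^4 + 6s^3 + 50s^2 + 88s + 80 = 0.
No real roots exist; factor into two real quadratics: (s^2 + 4s + 40)(s^2 + 2s + 2) = 0.
Each quadratic gives a conjugate pair via the quadratic formula.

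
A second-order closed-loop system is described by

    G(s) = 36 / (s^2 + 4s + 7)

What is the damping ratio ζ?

ζ ≈ 0.7559

Compare the denominator to the standard form s^2 + 2ζωₙs + ωₙ².
ωₙ² = 7, so ωₙ = √7 ≈ 2.646 rad/s.
2ζωₙ = 4, so ζ = 4/(2·√7) ≈ 0.7559.
With ζ = 0.7559 the response is underdamped.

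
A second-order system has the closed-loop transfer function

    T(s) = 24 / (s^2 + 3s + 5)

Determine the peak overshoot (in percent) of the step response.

%OS ≈ 5.83%

Comparing s^2 + 3s + 5 to s^2 + 2ζωₙs + ωₙ²: ωₙ = √5 ≈ 2.236 rad/s and ζ = 3/(2·√5) ≈ 0.6708.
%OS = 100·exp(−πζ/√(1−ζ²)) = 100·exp(−π·0.6708/√(1−0.6708²)) ≈ 5.83%.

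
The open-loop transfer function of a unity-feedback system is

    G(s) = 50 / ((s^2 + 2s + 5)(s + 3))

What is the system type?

The denominator has no factor of s at the origin — no free integrator — so this is a Type 0 system.

Type 0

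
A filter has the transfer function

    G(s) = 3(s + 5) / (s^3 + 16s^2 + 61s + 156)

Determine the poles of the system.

s = -2 ± 3j, -12

The poles are the roots of the denominator s^3 + 16s^2 + 61s + 156 = 0.
Trying s = -12: the polynomial evaluates to 0, so (s + 12) is a factor.
Dividing out leaves s^2 + 4s + 13 = 0.
The quadratic formula then gives s = -2 ± 3j.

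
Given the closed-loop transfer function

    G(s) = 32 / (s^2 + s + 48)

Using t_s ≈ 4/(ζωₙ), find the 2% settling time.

Comparing s^2 + s + 48 to s^2 + 2ζωₙs + ωₙ²: ωₙ = √48 ≈ 6.928 rad/s and ζ = 1/(2·√48) ≈ 0.07217.
ζωₙ = 1/2 = 0.5, so t_s ≈ 4/(ζωₙ) = 4/0.5 = 8 s.

t_s ≈ 8 s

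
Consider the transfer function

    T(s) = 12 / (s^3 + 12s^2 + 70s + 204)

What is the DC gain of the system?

Set s = 0: T(0) = (12) / (204) = 1/17.

T(0) = 1/17 ≈ 0.05882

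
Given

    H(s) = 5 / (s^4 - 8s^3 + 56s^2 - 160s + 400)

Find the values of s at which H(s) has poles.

The poles are the roots of the denominator s^4 - 8s^3 + 56s^2 - 160s + 400 = 0.
No real roots exist; factor into two real quadratics: (s^2 - 4s + 20)(s^2 - 4s + 20) = 0.
Each quadratic gives a conjugate pair via the quadratic formula.

s = 2 ± 4j, 2 ± 4j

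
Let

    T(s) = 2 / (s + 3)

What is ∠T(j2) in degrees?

∠T(j2) ≈ -33.69°

At s = j2: numerator = 2, denominator = 3 + j2.
∠T = ∠num − ∠den = 0° − (33.690°) = -33.69°.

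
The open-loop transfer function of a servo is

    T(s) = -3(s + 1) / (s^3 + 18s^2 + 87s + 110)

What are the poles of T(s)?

s = -2, -5, -11

The poles are the roots of the denominator s^3 + 18s^2 + 87s + 110 = 0.
Trying s = -2: the polynomial evaluates to 0, so (s + 2) is a factor.
Dividing out leaves s^2 + 16s + 55 = 0.
Factoring the quadratic: (s + 5)(s + 11) = 0.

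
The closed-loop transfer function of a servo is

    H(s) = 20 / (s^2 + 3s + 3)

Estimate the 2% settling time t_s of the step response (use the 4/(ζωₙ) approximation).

t_s ≈ 2.667 s

Comparing s^2 + 3s + 3 to s^2 + 2ζωₙs + ωₙ²: ωₙ = √3 ≈ 1.732 rad/s and ζ = 3/(2·√3) ≈ 0.8660.
ζωₙ = 3/2 = 1.5, so t_s ≈ 4/(ζωₙ) = 4/1.5 ≈ 2.667 s.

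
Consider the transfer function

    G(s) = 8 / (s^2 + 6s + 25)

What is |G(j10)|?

|G(j10)| ≈ 0.08329

Substitute s = j10: numerator = 8, denominator = -75 + j60.
|G(j10)| = |8| / |-75 + j60| = 8 / 96.047 ≈ 0.08329.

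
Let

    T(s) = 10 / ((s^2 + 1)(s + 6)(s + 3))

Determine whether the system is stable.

The poles can be read from the denominator factors: s = ±j, -6, -3.
Since the simple pole(s) at s = j, -j lie on the jω-axis with none in the right half-plane, the system is marginally stable.

marginally stable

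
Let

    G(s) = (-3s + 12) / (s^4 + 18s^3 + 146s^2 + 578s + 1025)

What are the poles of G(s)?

s = -5 + 4j, -5 - 4j, -4 + 3j, -4 - 3j

The poles are the roots of the denominator s^4 + 18s^3 + 146s^2 + 578s + 1025 = 0.
No real roots exist; factor into two real quadratics: (s^2 + 10s + 41)(s^2 + 8s + 25) = 0.
Each quadratic gives a conjugate pair via the quadratic formula.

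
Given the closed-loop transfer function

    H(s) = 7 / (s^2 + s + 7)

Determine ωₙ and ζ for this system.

ωₙ ≈ 2.646 rad/s, ζ ≈ 0.1890

Compare the denominator to the standard form s^2 + 2ζωₙs + ωₙ².
ωₙ² = 7, so ωₙ = √7 ≈ 2.646 rad/s.
2ζωₙ = 1, so ζ = 1/(2·√7) ≈ 0.1890.
With ζ = 0.1890 the response is underdamped.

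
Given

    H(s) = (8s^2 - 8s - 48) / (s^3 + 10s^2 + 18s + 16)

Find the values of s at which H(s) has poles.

s = -8, -1 ± j

The poles are the roots of the denominator s^3 + 10s^2 + 18s + 16 = 0.
Trying s = -8: the polynomial evaluates to 0, so (s + 8) is a factor.
Dividing out leaves s^2 + 2s + 2 = 0.
The quadratic formula then gives s = -1 ± 1j.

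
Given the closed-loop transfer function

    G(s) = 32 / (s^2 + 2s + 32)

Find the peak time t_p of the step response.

Comparing s^2 + 2s + 32 to s^2 + 2ζωₙs + ωₙ²: ωₙ = √32 ≈ 5.657 rad/s and ζ = 2/(2·√32) ≈ 0.1768.
ζωₙ = 2/2 = 1, so ω_d = ωₙ√(1−ζ²) = √(ωₙ² − (ζωₙ)²) = √(32 − 1²) = √31 ≈ 5.568 rad/s.
t_p = π/ω_d = π/5.568 ≈ 0.5642 s.

t_p ≈ 0.5642 s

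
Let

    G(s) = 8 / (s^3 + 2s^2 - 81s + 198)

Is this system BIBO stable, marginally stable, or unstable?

The denominator s^3 + 2s^2 - 81s + 198 factors as (s + 11)(s - 3)(s - 6), giving poles at s = -11, 3, 6.
Since the pole(s) at s = 3, 6 lie in the right half-plane, the system is unstable.

unstable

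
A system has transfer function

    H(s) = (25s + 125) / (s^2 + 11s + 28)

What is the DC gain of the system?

Set s = 0: H(0) = (125) / (28) = 125/28.

H(0) = 125/28 ≈ 4.464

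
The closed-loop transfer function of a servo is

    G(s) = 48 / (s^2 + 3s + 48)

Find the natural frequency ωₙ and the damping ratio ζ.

Compare the denominator to the standard form s^2 + 2ζωₙs + ωₙ².
ωₙ² = 48, so ωₙ = √48 ≈ 6.928 rad/s.
2ζωₙ = 3, so ζ = 3/(2·√48) ≈ 0.2165.

ωₙ ≈ 6.928 rad/s, ζ ≈ 0.2165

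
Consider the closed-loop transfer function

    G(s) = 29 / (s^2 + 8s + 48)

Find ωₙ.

ωₙ ≈ 6.928 rad/s

Compare the denominator to the standard form s^2 + 2ζωₙs + ωₙ².
ωₙ² = 48, so ωₙ = √48 ≈ 6.928 rad/s.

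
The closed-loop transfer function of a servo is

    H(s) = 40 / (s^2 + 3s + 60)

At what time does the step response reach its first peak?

Comparing s^2 + 3s + 60 to s^2 + 2ζωₙs + ωₙ²: ωₙ = √60 ≈ 7.746 rad/s and ζ = 3/(2·√60) ≈ 0.1936.
ζωₙ = 3/2 = 1.5, so ω_d = ωₙ√(1−ζ²) = √(ωₙ² − (ζωₙ)²) = √(60 − 1.5²) = √57.75 ≈ 7.599 rad/s.
t_p = π/ω_d = π/7.599 ≈ 0.4134 s.

t_p ≈ 0.4134 s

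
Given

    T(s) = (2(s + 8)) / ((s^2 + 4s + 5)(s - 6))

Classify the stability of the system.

unstable

The poles can be read from the denominator factors: s = -2 + j, -2 - j, 6.
Since the pole(s) at s = 6 lie in the right half-plane, the system is unstable.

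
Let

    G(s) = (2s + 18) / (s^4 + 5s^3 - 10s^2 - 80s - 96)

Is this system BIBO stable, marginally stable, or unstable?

unstable

The denominator s^4 + 5s^3 - 10s^2 - 80s - 96 factors as (s - 4)(s + 2)(s + 4)(s + 3), giving poles at s = 4, -2, -4, -3.
Since the pole(s) at s = 4 lie in the right half-plane, the system is unstable.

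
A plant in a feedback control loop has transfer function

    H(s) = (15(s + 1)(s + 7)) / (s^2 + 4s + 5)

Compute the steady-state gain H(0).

H(0) = 21

Set s = 0: H(0) = (105) / (5) = 21.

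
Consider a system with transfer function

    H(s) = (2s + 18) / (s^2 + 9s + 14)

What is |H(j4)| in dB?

|H(j4)|_dB ≈ -5.25 dB

Substitute s = j4: numerator = 18 + j8, denominator = -2 + j36.
|H(j4)| = |18 + j8| / |-2 + j36| = 19.698 / 36.056 ≈ 0.5463.
In decibels: 20·log₁₀(0.5463) ≈ -5.25 dB.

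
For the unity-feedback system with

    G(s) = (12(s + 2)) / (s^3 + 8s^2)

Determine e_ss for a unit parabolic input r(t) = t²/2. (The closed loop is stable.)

e_ss = 0.3333

G(s) has 2 poles at the origin.
This is a Type 2 system. Ka = lim_{s→0} s^2·G(s) = 24/8 = 3.
e_ss = 1/Ka = 1/(3) = 1/3 ≈ 0.3333.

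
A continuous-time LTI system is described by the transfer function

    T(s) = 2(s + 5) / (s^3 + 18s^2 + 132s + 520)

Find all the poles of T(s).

The poles are the roots of the denominator s^3 + 18s^2 + 132s + 520 = 0.
Trying s = -10: the polynomial evaluates to 0, so (s + 10) is a factor.
Dividing out leaves s^2 + 8s + 52 = 0.
The quadratic formula then gives s = -4 ± 6j.

s = -4 ± 6j, -10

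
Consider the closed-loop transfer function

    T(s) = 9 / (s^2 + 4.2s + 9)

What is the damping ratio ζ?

ζ = 0.7

Compare the denominator to the standard form s^2 + 2ζωₙs + ωₙ².
ωₙ² = 9, so ωₙ = 3 rad/s.
2ζωₙ = 4.2, so ζ = 4.2/(2·3) = 0.7.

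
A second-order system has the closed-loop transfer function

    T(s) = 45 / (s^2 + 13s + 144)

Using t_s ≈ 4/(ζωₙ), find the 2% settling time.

t_s ≈ 0.6154 s

Comparing s^2 + 13s + 144 to s^2 + 2ζωₙs + ωₙ²: ωₙ = 12 rad/s and ζ = 13/(2·12) ≈ 0.5417.
ζωₙ = 13/2 = 6.5, so t_s ≈ 4/(ζωₙ) = 4/6.5 ≈ 0.6154 s.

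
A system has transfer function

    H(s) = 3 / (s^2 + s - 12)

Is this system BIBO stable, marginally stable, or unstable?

The denominator s^2 + s - 12 factors as (s + 4)(s - 3), giving poles at s = -4, 3.
Since the pole(s) at s = 3 lie in the right half-plane, the system is unstable.

unstable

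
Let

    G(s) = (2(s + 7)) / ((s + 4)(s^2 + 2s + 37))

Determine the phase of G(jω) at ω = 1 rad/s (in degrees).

∠G(j1) ≈ -9.086°

At s = j1: numerator = 14 + j2, denominator = 142 + j44.
∠G = ∠num − ∠den = 8.1301° − (17.216°) = -9.086°.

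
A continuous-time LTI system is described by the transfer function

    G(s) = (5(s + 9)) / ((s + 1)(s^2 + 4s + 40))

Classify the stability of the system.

The poles can be read from the denominator factors: s = -1, -2 + 6j, -2 - 6j.
Since all poles lie strictly in the left half-plane, the system is stable.

stable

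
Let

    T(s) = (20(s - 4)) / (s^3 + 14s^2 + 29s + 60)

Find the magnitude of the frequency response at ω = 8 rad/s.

|T(j8)| ≈ 0.2029

Substitute s = j8: numerator = -80 + j160, denominator = -836 - j280.
|T(j8)| = |-80 + j160| / |-836 - j280| = 178.89 / 881.64 ≈ 0.2029.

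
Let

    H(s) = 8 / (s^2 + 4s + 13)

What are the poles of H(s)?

s = -2 ± 3j

The poles are the roots of the denominator s^2 + 4s + 13 = 0.
Using the quadratic formula: s = (-4 ± √(-36))/2 = -2 ± 3j.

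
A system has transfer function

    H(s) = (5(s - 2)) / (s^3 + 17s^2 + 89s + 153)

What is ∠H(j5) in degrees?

∠H(j5) ≈ -18.56°

At s = j5: numerator = -10 + j25, denominator = -272 + j320.
∠H = ∠num − ∠den = 111.80° − (130.36°) = -18.56°.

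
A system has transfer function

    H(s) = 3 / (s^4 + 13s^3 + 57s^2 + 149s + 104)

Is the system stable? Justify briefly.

The denominator s^4 + 13s^3 + 57s^2 + 149s + 104 factors as (s^2 + 4s + 13)(s + 1)(s + 8), giving poles at s = -2 ± 3j, -1, -8.
Since all poles lie strictly in the left half-plane, the system is stable.

stable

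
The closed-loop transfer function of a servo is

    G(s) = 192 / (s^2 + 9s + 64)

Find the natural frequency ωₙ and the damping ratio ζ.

ωₙ = 8 rad/s, ζ = 0.5625

Compare the denominator to the standard form s^2 + 2ζωₙs + ωₙ².
ωₙ² = 64, so ωₙ = 8 rad/s.
2ζωₙ = 9, so ζ = 9/(2·8) = 0.5625.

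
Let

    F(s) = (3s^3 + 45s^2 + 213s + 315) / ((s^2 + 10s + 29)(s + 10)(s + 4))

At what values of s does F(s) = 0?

Set the numerator to zero: 3s^3 + 45s^2 + 213s + 315 = 0, i.e. 3·(s^3 + 15s^2 + 71s + 105) = 0.
Factoring: (s + 3)(s + 7)(s + 5) = 0.

s = -3, -7, -5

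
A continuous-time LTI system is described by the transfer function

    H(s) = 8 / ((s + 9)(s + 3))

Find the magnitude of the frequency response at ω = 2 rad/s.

|H(j2)| ≈ 0.2407

Substitute s = j2: numerator = 8, denominator = 23 + j24.
|H(j2)| = |8| / |23 + j24| = 8 / 33.242 ≈ 0.2407.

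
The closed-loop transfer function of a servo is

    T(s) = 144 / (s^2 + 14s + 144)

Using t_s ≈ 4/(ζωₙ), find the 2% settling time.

Comparing s^2 + 14s + 144 to s^2 + 2ζωₙs + ωₙ²: ωₙ = 12 rad/s and ζ = 14/(2·12) ≈ 0.5833.
ζωₙ = 14/2 = 7, so t_s ≈ 4/(ζωₙ) = 4/7 ≈ 0.5714 s.

t_s ≈ 0.5714 s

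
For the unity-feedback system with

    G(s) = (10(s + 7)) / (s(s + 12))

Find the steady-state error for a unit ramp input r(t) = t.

e_ss = 0.1714

G(s) has one pole at the origin.
This is a Type 1 system. Kv = lim_{s→0} s·G(s) = 70/12 = 35/6.
e_ss = 1/Kv = 1/(35/6) = 6/35 ≈ 0.1714.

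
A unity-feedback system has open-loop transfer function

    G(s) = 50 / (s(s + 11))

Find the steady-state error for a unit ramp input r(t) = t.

e_ss = 0.2200

G(s) has one pole at the origin.
This is a Type 1 system. Kv = lim_{s→0} s·G(s) = 50/11.
e_ss = 1/Kv = 1/(50/11) = 11/50 ≈ 0.2200.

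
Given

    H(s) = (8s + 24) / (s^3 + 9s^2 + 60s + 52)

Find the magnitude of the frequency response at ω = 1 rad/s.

Substitute s = j1: numerator = 24 + j8, denominator = 43 + j59.
|H(j1)| = |24 + j8| / |43 + j59| = 25.298 / 73.007 ≈ 0.3465.

|H(j1)| ≈ 0.3465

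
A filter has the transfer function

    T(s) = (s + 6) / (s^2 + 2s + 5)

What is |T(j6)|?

Substitute s = j6: numerator = 6 + j6, denominator = -31 + j12.
|T(j6)| = |6 + j6| / |-31 + j12| = 8.4853 / 33.242 ≈ 0.2553.

|T(j6)| ≈ 0.2553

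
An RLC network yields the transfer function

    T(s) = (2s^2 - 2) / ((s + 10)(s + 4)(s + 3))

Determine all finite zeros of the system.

s = -1, 1

Set the numerator to zero: 2s^2 - 2 = 0, i.e. 2·(s^2 - 1) = 0.
Factoring: (s + 1)(s - 1) = 0.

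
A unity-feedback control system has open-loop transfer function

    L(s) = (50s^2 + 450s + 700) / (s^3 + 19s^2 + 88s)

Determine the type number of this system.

Factor s from the denominator: s^3 + 19s^2 + 88s = s·(s^2 + 19s + 88).
There is 1 pole at the origin, so the system is Type 1.

Type 1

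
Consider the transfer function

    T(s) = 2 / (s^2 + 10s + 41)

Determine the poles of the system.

The poles are the roots of the denominator s^2 + 10s + 41 = 0.
Using the quadratic formula: s = (-10 ± √(-64))/2 = -5 ± 4j.

s = -5 ± 4j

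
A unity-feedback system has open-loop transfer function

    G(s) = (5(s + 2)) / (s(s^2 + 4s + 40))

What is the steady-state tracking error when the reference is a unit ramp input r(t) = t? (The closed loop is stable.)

e_ss = 4

G(s) has one pole at the origin.
This is a Type 1 system. Kv = lim_{s→0} s·G(s) = 10/40 = 1/4.
e_ss = 1/Kv = 1/(1/4) = 4.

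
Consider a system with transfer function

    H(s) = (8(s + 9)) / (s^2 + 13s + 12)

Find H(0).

Set s = 0: H(0) = (72) / (12) = 6.

H(0) = 6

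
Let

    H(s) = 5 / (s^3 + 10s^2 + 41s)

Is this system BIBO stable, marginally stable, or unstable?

The denominator s^3 + 10s^2 + 41s factors as s(s^2 + 10s + 41), giving poles at s = 0, -5 + 4j, -5 - 4j.
Since the simple pole(s) at s = 0 lie on the jω-axis with none in the right half-plane, the system is marginally stable.

marginally stable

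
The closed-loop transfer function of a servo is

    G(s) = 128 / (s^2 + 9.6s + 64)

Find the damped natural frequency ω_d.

Comparing s^2 + 9.6s + 64 to s^2 + 2ζωₙs + ωₙ²: ωₙ = 8 rad/s and ζ = 9.6/(2·8) = 0.6.
ζωₙ = 9.6/2 = 4.8, so ω_d = ωₙ√(1−ζ²) = √(ωₙ² − (ζωₙ)²) = √(64 − 4.8²) = √40.96 = 6.400 rad/s.

ω_d = 6.400 rad/s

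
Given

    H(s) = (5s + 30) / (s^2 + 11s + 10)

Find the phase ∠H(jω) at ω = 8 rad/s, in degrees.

At s = j8: numerator = 30 + j40, denominator = -54 + j88.
∠H = ∠num − ∠den = 53.130° − (121.53°) = -68.40°.

∠H(j8) ≈ -68.40°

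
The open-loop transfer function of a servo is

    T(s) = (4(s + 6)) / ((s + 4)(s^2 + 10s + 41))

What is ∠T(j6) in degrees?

At s = j6: numerator = 24 + j24, denominator = -340 + j270.
∠T = ∠num − ∠den = 45° − (141.55°) = -96.55°.

∠T(j6) ≈ -96.55°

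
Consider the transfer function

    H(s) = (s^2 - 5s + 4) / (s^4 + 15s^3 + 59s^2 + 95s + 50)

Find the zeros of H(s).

Set the numerator to zero: s^2 - 5s + 4 = 0.
Factoring: (s - 4)(s - 1) = 0.

s = 4, 1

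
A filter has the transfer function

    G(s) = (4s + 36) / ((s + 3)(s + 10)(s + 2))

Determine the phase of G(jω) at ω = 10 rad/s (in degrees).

At s = j10: numerator = 36 + j40, denominator = -1440 - j440.
∠G = ∠num − ∠den = 48.013° − (-163.01°) = 211.0°, which wraps to -149.0°.

∠G(j10) ≈ -149.0°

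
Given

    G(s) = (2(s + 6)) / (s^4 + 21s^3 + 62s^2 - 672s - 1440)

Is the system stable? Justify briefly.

unstable

The denominator s^4 + 21s^3 + 62s^2 - 672s - 1440 factors as (s + 12)^2(s - 5)(s + 2), giving poles at s = -12, 5, -2, -12.
Since the pole(s) at s = 5 lie in the right half-plane, the system is unstable.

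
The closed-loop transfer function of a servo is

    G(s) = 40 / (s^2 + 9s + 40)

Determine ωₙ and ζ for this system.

ωₙ ≈ 6.325 rad/s, ζ ≈ 0.7115

Compare the denominator to the standard form s^2 + 2ζωₙs + ωₙ².
ωₙ² = 40, so ωₙ = √40 ≈ 6.325 rad/s.
2ζωₙ = 9, so ζ = 9/(2·√40) ≈ 0.7115.
With ζ = 0.7115 the response is underdamped.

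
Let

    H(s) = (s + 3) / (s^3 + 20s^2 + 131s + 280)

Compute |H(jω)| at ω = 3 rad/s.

|H(j3)| ≈ 0.01118

Substitute s = j3: numerator = 3 + j3, denominator = 100 + j366.
|H(j3)| = |3 + j3| / |100 + j366| = 4.2426 / 379.42 ≈ 0.01118.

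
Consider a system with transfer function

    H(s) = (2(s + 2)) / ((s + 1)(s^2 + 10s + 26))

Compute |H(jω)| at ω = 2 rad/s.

Substitute s = j2: numerator = 4 + j4, denominator = -18 + j64.
|H(j2)| = |4 + j4| / |-18 + j64| = 5.6569 / 66.483 ≈ 0.08509.

|H(j2)| ≈ 0.08509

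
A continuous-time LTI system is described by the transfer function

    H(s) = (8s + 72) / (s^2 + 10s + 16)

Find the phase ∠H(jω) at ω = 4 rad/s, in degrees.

At s = j4: numerator = 72 + j32, denominator = j40.
∠H = ∠num − ∠den = 23.962° − (90°) = -66.04°.

∠H(j4) ≈ -66.04°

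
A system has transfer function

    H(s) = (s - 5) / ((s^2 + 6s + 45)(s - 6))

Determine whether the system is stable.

unstable

The poles can be read from the denominator factors: s = -3 + 6j, -3 - 6j, 6.
Since the pole(s) at s = 6 lie in the right half-plane, the system is unstable.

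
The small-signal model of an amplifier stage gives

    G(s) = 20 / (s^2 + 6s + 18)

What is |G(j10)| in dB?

|G(j10)|_dB ≈ -14.1 dB

Substitute s = j10: numerator = 20, denominator = -82 + j60.
|G(j10)| = |20| / |-82 + j60| = 20 / 101.61 ≈ 0.1968.
In decibels: 20·log₁₀(0.1968) ≈ -14.1 dB.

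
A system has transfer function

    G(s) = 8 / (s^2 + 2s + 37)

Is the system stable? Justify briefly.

The poles can be read from the denominator factors: s = -1 ± 6j.
Since all poles lie strictly in the left half-plane, the system is stable.

stable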